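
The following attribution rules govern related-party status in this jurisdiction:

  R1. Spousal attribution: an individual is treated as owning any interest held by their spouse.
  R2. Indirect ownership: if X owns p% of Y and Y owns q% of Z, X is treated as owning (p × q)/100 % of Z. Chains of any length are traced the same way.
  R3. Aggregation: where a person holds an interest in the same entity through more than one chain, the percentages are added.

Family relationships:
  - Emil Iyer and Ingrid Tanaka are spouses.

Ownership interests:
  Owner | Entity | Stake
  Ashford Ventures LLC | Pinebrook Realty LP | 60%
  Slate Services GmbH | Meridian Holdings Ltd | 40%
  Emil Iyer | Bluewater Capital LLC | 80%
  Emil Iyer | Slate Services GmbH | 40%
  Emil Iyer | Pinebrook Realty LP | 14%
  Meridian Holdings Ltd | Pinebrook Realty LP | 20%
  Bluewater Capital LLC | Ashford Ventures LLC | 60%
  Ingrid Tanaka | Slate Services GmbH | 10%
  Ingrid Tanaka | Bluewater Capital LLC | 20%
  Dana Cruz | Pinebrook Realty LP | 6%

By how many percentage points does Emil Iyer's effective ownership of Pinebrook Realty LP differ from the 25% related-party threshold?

By spousal attribution (R1), Emil Iyer is treated as also owning Ingrid Tanaka's interest in Bluewater Capital LLC, giving 80% + 20% = 100%.
By spousal attribution (R1), Emil Iyer is treated as also owning Ingrid Tanaka's interest in Slate Services GmbH, giving 40% + 10% = 50%.
Chain via Bluewater Capital LLC → Ashford Ventures LLC (R2): 100% × 60% × 60% = 36% of Pinebrook Realty LP.
Chain via Slate Services GmbH → Meridian Holdings Ltd (R2): 50% × 40% × 20% = 4% of Pinebrook Realty LP.
Direct interest in Pinebrook Realty LP: 14%.
Aggregating (R3): 36% + 4% + 14% = 54%.
54% exceeds the 25% threshold by 29 percentage points.

29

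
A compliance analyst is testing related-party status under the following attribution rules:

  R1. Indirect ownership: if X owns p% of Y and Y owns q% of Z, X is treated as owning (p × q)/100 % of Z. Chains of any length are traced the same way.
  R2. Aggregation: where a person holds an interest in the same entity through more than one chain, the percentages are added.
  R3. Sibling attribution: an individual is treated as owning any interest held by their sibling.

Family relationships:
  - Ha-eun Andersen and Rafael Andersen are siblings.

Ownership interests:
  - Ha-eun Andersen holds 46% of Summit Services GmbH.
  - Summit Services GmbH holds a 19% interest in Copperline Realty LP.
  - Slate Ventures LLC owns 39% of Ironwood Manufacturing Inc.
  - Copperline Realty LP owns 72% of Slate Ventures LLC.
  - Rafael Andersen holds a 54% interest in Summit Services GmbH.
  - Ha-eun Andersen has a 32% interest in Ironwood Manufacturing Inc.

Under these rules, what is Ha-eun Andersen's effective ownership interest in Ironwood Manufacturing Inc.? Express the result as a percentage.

37.3352%

By sibling attribution (R3), Ha-eun Andersen is treated as also owning Rafael Andersen's interest in Summit Services GmbH, giving 46% + 54% = 100%.
Chain via Summit Services GmbH → Copperline Realty LP → Slate Ventures LLC (R1): 100% × 19% × 72% × 39% = 5.3352% of Ironwood Manufacturing Inc.
Direct interest in Ironwood Manufacturing Inc: 32%.
Aggregating (R2): 5.3352% + 32% = 37.3352%.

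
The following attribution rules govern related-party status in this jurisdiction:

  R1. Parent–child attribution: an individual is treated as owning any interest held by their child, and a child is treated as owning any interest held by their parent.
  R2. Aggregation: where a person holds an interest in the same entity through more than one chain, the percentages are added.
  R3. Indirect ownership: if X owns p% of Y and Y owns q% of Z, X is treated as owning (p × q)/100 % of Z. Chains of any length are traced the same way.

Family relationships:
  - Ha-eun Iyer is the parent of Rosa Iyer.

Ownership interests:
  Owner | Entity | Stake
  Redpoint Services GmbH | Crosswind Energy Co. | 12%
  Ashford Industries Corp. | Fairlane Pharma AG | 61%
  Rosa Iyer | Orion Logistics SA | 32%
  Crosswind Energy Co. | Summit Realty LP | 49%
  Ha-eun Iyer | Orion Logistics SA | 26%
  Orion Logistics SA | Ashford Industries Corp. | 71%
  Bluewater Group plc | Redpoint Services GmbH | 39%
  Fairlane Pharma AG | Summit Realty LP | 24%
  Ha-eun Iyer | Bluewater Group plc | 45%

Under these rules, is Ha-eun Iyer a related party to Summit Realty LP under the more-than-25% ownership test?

By parent–child attribution (R1), Ha-eun Iyer is treated as also owning Rosa Iyer's interest in Orion Logistics SA, giving 26% + 32% = 58%.
Chain via Bluewater Group plc → Redpoint Services GmbH → Crosswind Energy Co. (R3): 45% × 39% × 12% × 49% = 1.03194% of Summit Realty LP.
Chain via Orion Logistics SA → Ashford Industries Corp. → Fairlane Pharma AG (R3): 58% × 71% × 61% × 24% = 6.028752% of Summit Realty LP.
Aggregating (R2): 1.03194% + 6.028752% = 7.060692%.
7.060692% does not exceed the 25% threshold, so Ha-eun is not a related party to Summit Realty LP.

No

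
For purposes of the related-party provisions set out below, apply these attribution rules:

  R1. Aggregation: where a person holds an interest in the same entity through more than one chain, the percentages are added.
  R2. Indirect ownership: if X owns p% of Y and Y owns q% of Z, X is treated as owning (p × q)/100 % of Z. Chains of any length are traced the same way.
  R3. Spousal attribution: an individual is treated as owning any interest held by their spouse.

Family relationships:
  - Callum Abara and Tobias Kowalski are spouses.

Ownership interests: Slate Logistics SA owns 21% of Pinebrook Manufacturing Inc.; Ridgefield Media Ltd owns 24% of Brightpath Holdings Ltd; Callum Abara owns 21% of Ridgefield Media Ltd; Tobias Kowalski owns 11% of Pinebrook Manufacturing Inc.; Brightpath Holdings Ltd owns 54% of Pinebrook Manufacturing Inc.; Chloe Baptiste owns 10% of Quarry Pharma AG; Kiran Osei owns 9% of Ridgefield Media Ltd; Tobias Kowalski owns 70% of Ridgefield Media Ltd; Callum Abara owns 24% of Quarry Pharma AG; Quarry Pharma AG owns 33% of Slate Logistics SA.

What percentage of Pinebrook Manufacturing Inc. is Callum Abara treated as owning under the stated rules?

24.4568%

By spousal attribution (R3), Callum Abara is treated as also owning Tobias Kowalski's interest in Ridgefield Media Ltd, giving 21% + 70% = 91%.
By spousal attribution (R3), Callum Abara is treated as owning Tobias Kowalski's 11% interest in Pinebrook Manufacturing Inc.
Chain via Quarry Pharma AG → Slate Logistics SA (R2): 24% × 33% × 21% = 1.6632% of Pinebrook Manufacturing Inc.
Chain via Ridgefield Media Ltd → Brightpath Holdings Ltd (R2): 91% × 24% × 54% = 11.7936% of Pinebrook Manufacturing Inc.
Direct interest in Pinebrook Manufacturing Inc: 11%.
Aggregating (R1): 1.6632% + 11.7936% + 11% = 24.4568%.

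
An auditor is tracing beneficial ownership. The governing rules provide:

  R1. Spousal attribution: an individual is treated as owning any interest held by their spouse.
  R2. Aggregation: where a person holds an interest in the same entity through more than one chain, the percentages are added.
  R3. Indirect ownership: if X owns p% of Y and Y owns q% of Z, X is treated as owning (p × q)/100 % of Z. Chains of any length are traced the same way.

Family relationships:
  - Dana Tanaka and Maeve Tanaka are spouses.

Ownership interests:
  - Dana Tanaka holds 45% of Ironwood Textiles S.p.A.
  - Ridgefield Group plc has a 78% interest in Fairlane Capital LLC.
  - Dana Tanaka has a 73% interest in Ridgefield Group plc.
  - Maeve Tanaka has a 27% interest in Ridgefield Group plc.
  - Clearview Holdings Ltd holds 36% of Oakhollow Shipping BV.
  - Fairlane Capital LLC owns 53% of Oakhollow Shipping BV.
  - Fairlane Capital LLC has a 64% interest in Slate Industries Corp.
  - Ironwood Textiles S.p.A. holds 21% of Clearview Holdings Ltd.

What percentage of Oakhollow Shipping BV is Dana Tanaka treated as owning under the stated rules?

44.742%

By spousal attribution (R1), Dana Tanaka is treated as also owning Maeve Tanaka's interest in Ridgefield Group plc, giving 73% + 27% = 100%.
Chain via Ridgefield Group plc → Fairlane Capital LLC (R3): 100% × 78% × 53% = 41.34% of Oakhollow Shipping BV.
Chain via Ironwood Textiles S.p.A. → Clearview Holdings Ltd (R3): 45% × 21% × 36% = 3.402% of Oakhollow Shipping BV.
Aggregating (R2): 41.34% + 3.402% = 44.742%.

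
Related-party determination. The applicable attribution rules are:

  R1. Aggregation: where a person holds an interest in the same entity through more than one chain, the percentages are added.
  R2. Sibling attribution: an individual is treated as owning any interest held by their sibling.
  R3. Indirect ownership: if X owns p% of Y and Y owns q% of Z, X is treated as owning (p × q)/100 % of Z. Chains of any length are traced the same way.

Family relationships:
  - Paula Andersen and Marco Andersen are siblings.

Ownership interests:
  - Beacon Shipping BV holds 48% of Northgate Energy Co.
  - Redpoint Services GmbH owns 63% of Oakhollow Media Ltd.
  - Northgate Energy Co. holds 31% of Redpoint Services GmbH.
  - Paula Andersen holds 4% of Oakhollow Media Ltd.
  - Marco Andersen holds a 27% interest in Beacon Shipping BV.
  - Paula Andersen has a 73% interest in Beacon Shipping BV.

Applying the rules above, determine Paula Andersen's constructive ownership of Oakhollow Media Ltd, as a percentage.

By sibling attribution (R2), Paula Andersen is treated as also owning Marco Andersen's interest in Beacon Shipping BV, giving 73% + 27% = 100%.
Chain via Beacon Shipping BV → Northgate Energy Co. → Redpoint Services GmbH (R3): 100% × 48% × 31% × 63% = 9.3744% of Oakhollow Media Ltd.
Direct interest in Oakhollow Media Ltd: 4%.
Aggregating (R1): 9.3744% + 4% = 13.3744%.

13.3744%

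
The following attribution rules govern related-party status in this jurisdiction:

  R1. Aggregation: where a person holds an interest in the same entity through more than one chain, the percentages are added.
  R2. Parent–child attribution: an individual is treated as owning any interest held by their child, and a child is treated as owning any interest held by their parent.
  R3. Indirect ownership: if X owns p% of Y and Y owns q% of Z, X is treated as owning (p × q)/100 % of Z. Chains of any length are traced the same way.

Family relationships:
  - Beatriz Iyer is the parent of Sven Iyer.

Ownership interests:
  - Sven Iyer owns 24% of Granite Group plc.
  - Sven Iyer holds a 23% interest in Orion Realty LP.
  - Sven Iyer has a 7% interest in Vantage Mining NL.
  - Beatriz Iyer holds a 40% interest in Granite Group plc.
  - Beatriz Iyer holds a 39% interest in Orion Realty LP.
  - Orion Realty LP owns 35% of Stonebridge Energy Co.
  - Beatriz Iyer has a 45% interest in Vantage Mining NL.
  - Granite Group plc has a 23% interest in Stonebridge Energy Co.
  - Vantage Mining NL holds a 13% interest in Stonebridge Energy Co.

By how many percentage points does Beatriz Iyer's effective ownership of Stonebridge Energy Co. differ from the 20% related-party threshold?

By parent–child attribution (R2), Beatriz Iyer is treated as also owning Sven Iyer's interest in Granite Group plc, giving 40% + 24% = 64%.
By parent–child attribution (R2), Beatriz Iyer is treated as also owning Sven Iyer's interest in Vantage Mining NL, giving 45% + 7% = 52%.
By parent–child attribution (R2), Beatriz Iyer is treated as also owning Sven Iyer's interest in Orion Realty LP, giving 39% + 23% = 62%.
Chain via Granite Group plc (R3): 64% × 23% = 14.72% of Stonebridge Energy Co.
Chain via Vantage Mining NL (R3): 52% × 13% = 6.76% of Stonebridge Energy Co.
Chain via Orion Realty LP (R3): 62% × 35% = 21.7% of Stonebridge Energy Co.
Aggregating (R1): 14.72% + 6.76% + 21.7% = 43.18%.
43.18% exceeds the 20% threshold by 23.18 percentage points.

23.18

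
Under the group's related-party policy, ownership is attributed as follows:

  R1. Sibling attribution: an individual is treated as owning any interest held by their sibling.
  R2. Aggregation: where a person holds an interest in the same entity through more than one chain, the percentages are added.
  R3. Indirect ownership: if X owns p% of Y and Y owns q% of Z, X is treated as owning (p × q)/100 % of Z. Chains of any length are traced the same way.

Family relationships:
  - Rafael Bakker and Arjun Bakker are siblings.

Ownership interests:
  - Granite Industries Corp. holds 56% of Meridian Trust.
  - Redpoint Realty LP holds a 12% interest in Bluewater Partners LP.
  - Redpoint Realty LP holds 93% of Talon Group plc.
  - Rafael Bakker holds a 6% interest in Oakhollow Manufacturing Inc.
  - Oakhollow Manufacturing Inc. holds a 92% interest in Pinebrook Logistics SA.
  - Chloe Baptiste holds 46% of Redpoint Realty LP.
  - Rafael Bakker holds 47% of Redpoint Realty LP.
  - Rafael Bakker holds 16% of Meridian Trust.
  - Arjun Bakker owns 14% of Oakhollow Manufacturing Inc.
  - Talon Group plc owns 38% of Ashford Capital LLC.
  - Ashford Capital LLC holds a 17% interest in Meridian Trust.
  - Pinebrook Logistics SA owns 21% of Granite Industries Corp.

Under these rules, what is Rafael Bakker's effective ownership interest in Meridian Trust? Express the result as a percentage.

By sibling attribution (R1), Rafael Bakker is treated as also owning Arjun Bakker's interest in Oakhollow Manufacturing Inc, giving 6% + 14% = 20%.
Chain via Oakhollow Manufacturing Inc. → Pinebrook Logistics SA → Granite Industries Corp. (R3): 20% × 92% × 21% × 56% = 2.16384% of Meridian Trust.
Chain via Redpoint Realty LP → Talon Group plc → Ashford Capital LLC (R3): 47% × 93% × 38% × 17% = 2.823666% of Meridian Trust.
Direct interest in Meridian Trust: 16%.
Aggregating (R2): 2.16384% + 2.823666% + 16% = 20.987506%.

20.987506%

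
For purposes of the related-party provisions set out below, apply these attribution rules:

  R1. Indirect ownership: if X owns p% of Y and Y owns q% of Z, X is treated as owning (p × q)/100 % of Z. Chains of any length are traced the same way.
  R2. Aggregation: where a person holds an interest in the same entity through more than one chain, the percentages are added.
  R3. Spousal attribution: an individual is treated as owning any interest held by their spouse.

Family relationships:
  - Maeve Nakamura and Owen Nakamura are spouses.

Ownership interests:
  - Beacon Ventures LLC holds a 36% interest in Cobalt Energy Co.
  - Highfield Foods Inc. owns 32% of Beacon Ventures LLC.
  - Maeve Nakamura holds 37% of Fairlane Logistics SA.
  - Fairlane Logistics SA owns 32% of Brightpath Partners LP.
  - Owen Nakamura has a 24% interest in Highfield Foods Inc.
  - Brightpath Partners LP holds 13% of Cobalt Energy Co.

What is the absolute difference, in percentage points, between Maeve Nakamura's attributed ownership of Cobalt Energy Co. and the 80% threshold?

By spousal attribution (R3), Maeve Nakamura is treated as owning Owen Nakamura's 24% interest in Highfield Foods Inc.
Chain via Fairlane Logistics SA → Brightpath Partners LP (R1): 37% × 32% × 13% = 1.5392% of Cobalt Energy Co.
Chain via Highfield Foods Inc. → Beacon Ventures LLC (R1): 24% × 32% × 36% = 2.7648% of Cobalt Energy Co.
Aggregating (R2): 1.5392% + 2.7648% = 4.304%.
4.304% falls short of the 80% threshold by 75.696 percentage points.

75.696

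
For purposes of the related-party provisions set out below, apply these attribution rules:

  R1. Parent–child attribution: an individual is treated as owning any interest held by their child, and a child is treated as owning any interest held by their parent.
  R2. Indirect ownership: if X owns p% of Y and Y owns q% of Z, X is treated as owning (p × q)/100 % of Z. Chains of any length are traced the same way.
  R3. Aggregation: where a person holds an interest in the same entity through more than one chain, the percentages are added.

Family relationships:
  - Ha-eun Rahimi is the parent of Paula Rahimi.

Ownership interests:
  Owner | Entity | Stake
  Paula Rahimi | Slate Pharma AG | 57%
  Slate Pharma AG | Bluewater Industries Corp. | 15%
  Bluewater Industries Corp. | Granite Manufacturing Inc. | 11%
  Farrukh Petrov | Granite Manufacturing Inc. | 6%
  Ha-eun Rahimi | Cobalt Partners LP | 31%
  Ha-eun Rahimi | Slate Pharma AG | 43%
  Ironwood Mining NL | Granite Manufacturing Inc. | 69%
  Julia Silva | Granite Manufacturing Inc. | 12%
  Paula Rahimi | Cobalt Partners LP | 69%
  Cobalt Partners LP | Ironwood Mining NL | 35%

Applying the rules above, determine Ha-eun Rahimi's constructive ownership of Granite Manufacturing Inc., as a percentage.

By parent–child attribution (R1), Ha-eun Rahimi is treated as also owning Paula Rahimi's interest in Slate Pharma AG, giving 43% + 57% = 100%.
By parent–child attribution (R1), Ha-eun Rahimi is treated as also owning Paula Rahimi's interest in Cobalt Partners LP, giving 31% + 69% = 100%.
Chain via Slate Pharma AG → Bluewater Industries Corp. (R2): 100% × 15% × 11% = 1.65% of Granite Manufacturing Inc.
Chain via Cobalt Partners LP → Ironwood Mining NL (R2): 100% × 35% × 69% = 24.15% of Granite Manufacturing Inc.
Aggregating (R3): 1.65% + 24.15% = 25.8%.

25.8%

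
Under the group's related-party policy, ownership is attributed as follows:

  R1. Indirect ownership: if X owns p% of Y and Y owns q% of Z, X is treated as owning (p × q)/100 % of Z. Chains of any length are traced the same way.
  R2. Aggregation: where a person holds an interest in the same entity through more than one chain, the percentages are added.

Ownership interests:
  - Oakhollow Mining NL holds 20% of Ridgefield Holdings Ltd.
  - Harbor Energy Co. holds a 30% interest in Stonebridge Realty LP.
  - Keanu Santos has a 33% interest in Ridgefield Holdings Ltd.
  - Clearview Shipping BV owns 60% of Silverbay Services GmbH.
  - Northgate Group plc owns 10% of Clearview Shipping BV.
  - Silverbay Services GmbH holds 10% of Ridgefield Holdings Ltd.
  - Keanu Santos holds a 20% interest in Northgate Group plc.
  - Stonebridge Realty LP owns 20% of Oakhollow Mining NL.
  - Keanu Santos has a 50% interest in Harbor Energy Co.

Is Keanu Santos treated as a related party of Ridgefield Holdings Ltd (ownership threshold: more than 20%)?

Chain via Harbor Energy Co. → Stonebridge Realty LP → Oakhollow Mining NL (R1): 50% × 30% × 20% × 20% = 0.6% of Ridgefield Holdings Ltd.
Chain via Northgate Group plc → Clearview Shipping BV → Silverbay Services GmbH (R1): 20% × 10% × 60% × 10% = 0.12% of Ridgefield Holdings Ltd.
Direct interest in Ridgefield Holdings Ltd: 33%.
Aggregating (R2): 0.6% + 0.12% + 33% = 33.72%.
33.72% exceeds the 20% threshold, so Keanu is a related party to Ridgefield Holdings Ltd.

Yes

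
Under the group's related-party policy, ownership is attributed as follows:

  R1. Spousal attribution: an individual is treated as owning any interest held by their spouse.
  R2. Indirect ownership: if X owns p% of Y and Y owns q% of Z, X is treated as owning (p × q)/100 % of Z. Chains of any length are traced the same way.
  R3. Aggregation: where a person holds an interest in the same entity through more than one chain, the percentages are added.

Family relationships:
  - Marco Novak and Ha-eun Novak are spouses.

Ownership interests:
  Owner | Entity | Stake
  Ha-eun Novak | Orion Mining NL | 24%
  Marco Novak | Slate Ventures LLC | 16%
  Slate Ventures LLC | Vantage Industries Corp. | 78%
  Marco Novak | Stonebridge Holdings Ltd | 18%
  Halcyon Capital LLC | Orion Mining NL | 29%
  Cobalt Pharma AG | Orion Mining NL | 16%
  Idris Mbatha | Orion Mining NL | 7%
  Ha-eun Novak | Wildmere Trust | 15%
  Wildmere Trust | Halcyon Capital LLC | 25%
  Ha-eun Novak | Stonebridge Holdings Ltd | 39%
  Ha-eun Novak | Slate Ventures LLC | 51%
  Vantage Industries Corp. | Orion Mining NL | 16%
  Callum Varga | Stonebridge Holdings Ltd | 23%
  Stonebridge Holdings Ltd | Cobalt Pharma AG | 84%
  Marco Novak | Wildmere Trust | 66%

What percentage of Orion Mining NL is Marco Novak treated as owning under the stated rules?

45.8949%

By spousal attribution (R1), Marco Novak is treated as also owning Ha-eun Novak's interest in Wildmere Trust, giving 66% + 15% = 81%.
By spousal attribution (R1), Marco Novak is treated as also owning Ha-eun Novak's interest in Stonebridge Holdings Ltd, giving 18% + 39% = 57%.
By spousal attribution (R1), Marco Novak is treated as also owning Ha-eun Novak's interest in Slate Ventures LLC, giving 16% + 51% = 67%.
By spousal attribution (R1), Marco Novak is treated as owning Ha-eun Novak's 24% interest in Orion Mining NL.
Chain via Wildmere Trust → Halcyon Capital LLC (R2): 81% × 25% × 29% = 5.8725% of Orion Mining NL.
Chain via Stonebridge Holdings Ltd → Cobalt Pharma AG (R2): 57% × 84% × 16% = 7.6608% of Orion Mining NL.
Chain via Slate Ventures LLC → Vantage Industries Corp. (R2): 67% × 78% × 16% = 8.3616% of Orion Mining NL.
Direct interest in Orion Mining NL: 24%.
Aggregating (R3): 5.8725% + 7.6608% + 8.3616% + 24% = 45.8949%.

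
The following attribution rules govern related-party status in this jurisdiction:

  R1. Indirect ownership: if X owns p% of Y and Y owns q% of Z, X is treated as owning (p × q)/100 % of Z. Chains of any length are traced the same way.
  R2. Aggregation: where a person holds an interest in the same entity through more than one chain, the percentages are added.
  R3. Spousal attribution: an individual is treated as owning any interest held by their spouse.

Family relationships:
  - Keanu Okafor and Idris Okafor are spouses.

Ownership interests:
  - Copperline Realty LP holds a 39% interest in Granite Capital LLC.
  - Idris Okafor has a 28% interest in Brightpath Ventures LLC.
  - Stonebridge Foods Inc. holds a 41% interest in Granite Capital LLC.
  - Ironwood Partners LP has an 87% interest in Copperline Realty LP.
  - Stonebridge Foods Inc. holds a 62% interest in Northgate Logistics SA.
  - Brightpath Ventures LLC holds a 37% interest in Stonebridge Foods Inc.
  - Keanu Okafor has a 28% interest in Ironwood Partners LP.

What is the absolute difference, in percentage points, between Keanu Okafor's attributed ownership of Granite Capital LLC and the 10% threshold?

3.748

By spousal attribution (R3), Keanu Okafor is treated as owning Idris Okafor's 28% interest in Brightpath Ventures LLC.
Chain via Ironwood Partners LP → Copperline Realty LP (R1): 28% × 87% × 39% = 9.5004% of Granite Capital LLC.
Chain via Brightpath Ventures LLC → Stonebridge Foods Inc. (R1): 28% × 37% × 41% = 4.2476% of Granite Capital LLC.
Aggregating (R2): 9.5004% + 4.2476% = 13.748%.
13.748% exceeds the 10% threshold by 3.748 percentage points.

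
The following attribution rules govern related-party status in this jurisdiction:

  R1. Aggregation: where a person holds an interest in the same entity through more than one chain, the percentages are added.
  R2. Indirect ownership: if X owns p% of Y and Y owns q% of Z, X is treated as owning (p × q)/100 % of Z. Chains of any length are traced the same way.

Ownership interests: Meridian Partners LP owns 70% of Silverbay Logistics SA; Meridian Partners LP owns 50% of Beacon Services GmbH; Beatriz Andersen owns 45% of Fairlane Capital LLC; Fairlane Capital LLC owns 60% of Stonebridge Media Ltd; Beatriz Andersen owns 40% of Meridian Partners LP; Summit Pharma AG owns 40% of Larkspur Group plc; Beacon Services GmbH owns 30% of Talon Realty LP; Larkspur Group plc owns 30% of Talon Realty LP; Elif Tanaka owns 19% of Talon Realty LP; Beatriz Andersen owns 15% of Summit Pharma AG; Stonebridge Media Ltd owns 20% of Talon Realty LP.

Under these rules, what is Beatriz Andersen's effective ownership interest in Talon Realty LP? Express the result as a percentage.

13.2%

Chain via Summit Pharma AG → Larkspur Group plc (R2): 15% × 40% × 30% = 1.8% of Talon Realty LP.
Chain via Meridian Partners LP → Beacon Services GmbH (R2): 40% × 50% × 30% = 6% of Talon Realty LP.
Chain via Fairlane Capital LLC → Stonebridge Media Ltd (R2): 45% × 60% × 20% = 5.4% of Talon Realty LP.
Aggregating (R1): 1.8% + 6% + 5.4% = 13.2%.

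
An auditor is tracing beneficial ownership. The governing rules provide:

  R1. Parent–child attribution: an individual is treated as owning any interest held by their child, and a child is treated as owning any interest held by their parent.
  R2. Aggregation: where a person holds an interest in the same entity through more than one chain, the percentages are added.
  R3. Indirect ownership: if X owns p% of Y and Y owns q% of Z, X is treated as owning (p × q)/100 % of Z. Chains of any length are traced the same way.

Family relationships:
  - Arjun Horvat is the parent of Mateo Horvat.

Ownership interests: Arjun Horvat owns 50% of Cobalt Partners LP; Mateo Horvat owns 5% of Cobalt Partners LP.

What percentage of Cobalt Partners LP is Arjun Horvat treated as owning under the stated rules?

55%

By parent–child attribution (R1), Arjun Horvat is treated as also owning Mateo Horvat's interest in Cobalt Partners LP, giving 50% + 5% = 55%.
Direct interest in Cobalt Partners LP: 55%.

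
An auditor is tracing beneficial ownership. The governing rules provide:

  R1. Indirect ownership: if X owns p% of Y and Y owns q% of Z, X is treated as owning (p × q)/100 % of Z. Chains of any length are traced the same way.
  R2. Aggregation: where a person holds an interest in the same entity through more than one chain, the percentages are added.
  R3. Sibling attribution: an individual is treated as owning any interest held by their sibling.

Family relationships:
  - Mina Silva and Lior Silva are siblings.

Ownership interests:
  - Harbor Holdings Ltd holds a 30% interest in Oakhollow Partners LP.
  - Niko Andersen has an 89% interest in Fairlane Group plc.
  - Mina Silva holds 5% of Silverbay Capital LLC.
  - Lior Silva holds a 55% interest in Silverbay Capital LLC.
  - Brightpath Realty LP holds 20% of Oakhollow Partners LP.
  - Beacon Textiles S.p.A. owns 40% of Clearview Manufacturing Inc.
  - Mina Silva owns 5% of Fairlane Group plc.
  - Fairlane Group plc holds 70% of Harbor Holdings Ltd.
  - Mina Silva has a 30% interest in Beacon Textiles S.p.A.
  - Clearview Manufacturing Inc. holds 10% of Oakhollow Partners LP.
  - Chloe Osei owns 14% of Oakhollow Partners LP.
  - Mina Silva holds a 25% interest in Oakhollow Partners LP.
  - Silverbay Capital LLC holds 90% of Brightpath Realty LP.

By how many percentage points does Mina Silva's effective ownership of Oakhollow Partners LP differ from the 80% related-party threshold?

41.95

By sibling attribution (R3), Mina Silva is treated as also owning Lior Silva's interest in Silverbay Capital LLC, giving 5% + 55% = 60%.
Chain via Silverbay Capital LLC → Brightpath Realty LP (R1): 60% × 90% × 20% = 10.8% of Oakhollow Partners LP.
Chain via Beacon Textiles S.p.A. → Clearview Manufacturing Inc. (R1): 30% × 40% × 10% = 1.2% of Oakhollow Partners LP.
Chain via Fairlane Group plc → Harbor Holdings Ltd (R1): 5% × 70% × 30% = 1.05% of Oakhollow Partners LP.
Direct interest in Oakhollow Partners LP: 25%.
Aggregating (R2): 10.8% + 1.2% + 1.05% + 25% = 38.05%.
38.05% falls short of the 80% threshold by 41.95 percentage points.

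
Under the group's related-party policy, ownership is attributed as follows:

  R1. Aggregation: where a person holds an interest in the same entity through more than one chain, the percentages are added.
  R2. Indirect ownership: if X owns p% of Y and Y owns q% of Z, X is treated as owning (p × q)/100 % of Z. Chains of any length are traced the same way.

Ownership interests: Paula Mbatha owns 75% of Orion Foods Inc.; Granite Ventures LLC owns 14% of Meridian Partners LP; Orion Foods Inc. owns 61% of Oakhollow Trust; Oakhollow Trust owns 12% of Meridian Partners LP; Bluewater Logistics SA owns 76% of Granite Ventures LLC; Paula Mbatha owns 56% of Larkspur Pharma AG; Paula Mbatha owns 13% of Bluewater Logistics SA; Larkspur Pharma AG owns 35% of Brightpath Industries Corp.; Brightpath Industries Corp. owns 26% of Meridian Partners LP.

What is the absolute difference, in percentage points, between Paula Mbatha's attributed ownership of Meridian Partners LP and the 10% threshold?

1.9692

Chain via Larkspur Pharma AG → Brightpath Industries Corp. (R2): 56% × 35% × 26% = 5.096% of Meridian Partners LP.
Chain via Bluewater Logistics SA → Granite Ventures LLC (R2): 13% × 76% × 14% = 1.3832% of Meridian Partners LP.
Chain via Orion Foods Inc. → Oakhollow Trust (R2): 75% × 61% × 12% = 5.49% of Meridian Partners LP.
Aggregating (R1): 5.096% + 1.3832% + 5.49% = 11.9692%.
11.9692% exceeds the 10% threshold by 1.9692 percentage points.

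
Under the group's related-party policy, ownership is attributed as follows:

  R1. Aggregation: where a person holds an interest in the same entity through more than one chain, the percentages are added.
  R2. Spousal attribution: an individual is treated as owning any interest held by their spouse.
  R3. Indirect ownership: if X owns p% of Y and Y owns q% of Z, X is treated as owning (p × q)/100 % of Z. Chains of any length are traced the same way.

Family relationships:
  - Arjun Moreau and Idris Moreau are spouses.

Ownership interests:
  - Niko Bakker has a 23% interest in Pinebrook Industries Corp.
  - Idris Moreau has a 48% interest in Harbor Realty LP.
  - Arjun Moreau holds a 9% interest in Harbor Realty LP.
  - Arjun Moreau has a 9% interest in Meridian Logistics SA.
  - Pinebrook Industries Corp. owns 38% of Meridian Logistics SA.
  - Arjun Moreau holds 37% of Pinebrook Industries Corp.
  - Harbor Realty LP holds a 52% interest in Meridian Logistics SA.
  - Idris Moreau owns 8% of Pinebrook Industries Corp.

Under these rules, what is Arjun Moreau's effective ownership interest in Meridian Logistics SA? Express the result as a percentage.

By spousal attribution (R2), Arjun Moreau is treated as also owning Idris Moreau's interest in Harbor Realty LP, giving 9% + 48% = 57%.
By spousal attribution (R2), Arjun Moreau is treated as also owning Idris Moreau's interest in Pinebrook Industries Corp, giving 37% + 8% = 45%.
Chain via Harbor Realty LP (R3): 57% × 52% = 29.64% of Meridian Logistics SA.
Chain via Pinebrook Industries Corp. (R3): 45% × 38% = 17.1% of Meridian Logistics SA.
Direct interest in Meridian Logistics SA: 9%.
Aggregating (R1): 29.64% + 17.1% + 9% = 55.74%.

55.74%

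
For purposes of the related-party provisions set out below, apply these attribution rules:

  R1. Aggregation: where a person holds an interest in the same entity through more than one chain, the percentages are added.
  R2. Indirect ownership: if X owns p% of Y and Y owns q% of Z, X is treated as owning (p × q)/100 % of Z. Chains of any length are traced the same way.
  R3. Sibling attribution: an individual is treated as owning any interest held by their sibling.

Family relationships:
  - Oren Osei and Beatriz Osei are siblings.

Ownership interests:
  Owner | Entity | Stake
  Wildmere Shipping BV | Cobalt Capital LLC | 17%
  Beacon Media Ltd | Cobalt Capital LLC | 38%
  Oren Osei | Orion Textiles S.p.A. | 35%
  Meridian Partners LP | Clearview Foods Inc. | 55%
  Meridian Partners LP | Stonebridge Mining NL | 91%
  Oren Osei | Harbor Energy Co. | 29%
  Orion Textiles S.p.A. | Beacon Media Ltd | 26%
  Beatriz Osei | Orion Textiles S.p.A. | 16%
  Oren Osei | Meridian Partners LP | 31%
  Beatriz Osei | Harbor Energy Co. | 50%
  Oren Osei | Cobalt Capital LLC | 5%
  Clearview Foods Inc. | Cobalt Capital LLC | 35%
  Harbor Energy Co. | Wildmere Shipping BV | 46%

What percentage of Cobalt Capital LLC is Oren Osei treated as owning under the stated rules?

22.1841%

By sibling attribution (R3), Oren Osei is treated as also owning Beatriz Osei's interest in Harbor Energy Co, giving 29% + 50% = 79%.
By sibling attribution (R3), Oren Osei is treated as also owning Beatriz Osei's interest in Orion Textiles S.p.A, giving 35% + 16% = 51%.
Chain via Harbor Energy Co. → Wildmere Shipping BV (R2): 79% × 46% × 17% = 6.1778% of Cobalt Capital LLC.
Chain via Meridian Partners LP → Clearview Foods Inc. (R2): 31% × 55% × 35% = 5.9675% of Cobalt Capital LLC.
Chain via Orion Textiles S.p.A. → Beacon Media Ltd (R2): 51% × 26% × 38% = 5.0388% of Cobalt Capital LLC.
Direct interest in Cobalt Capital LLC: 5%.
Aggregating (R1): 6.1778% + 5.9675% + 5.0388% + 5% = 22.1841%.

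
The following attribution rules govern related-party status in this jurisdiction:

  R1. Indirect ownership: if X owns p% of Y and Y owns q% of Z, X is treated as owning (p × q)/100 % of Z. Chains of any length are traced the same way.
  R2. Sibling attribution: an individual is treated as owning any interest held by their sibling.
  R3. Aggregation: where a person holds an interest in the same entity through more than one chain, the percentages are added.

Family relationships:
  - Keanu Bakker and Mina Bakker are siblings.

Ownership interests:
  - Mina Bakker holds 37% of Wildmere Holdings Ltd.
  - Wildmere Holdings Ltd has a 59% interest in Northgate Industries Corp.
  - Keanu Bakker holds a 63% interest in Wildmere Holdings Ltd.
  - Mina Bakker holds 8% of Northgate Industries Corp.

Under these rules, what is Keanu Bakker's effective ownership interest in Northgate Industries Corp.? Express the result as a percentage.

67%

By sibling attribution (R2), Keanu Bakker is treated as also owning Mina Bakker's interest in Wildmere Holdings Ltd, giving 63% + 37% = 100%.
By sibling attribution (R2), Keanu Bakker is treated as owning Mina Bakker's 8% interest in Northgate Industries Corp.
Chain via Wildmere Holdings Ltd (R1): 100% × 59% = 59% of Northgate Industries Corp.
Direct interest in Northgate Industries Corp: 8%.
Aggregating (R3): 59% + 8% = 67%.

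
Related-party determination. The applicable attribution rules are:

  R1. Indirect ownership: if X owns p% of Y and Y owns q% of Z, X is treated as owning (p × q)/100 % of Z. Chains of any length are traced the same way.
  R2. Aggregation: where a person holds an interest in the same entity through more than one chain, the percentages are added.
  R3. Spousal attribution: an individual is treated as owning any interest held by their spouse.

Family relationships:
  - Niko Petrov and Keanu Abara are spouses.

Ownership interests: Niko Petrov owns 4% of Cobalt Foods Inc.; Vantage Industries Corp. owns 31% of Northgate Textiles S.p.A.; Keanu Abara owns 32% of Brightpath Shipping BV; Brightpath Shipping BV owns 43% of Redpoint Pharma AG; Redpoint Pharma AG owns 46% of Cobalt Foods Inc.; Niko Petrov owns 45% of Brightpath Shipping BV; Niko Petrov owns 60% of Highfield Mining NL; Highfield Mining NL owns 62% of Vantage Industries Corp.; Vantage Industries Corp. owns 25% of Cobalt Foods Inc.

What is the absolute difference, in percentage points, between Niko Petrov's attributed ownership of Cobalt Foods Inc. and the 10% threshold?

By spousal attribution (R3), Niko Petrov is treated as also owning Keanu Abara's interest in Brightpath Shipping BV, giving 45% + 32% = 77%.
Chain via Highfield Mining NL → Vantage Industries Corp. (R1): 60% × 62% × 25% = 9.3% of Cobalt Foods Inc.
Chain via Brightpath Shipping BV → Redpoint Pharma AG (R1): 77% × 43% × 46% = 15.2306% of Cobalt Foods Inc.
Direct interest in Cobalt Foods Inc: 4%.
Aggregating (R2): 9.3% + 15.2306% + 4% = 28.5306%.
28.5306% exceeds the 10% threshold by 18.5306 percentage points.

18.5306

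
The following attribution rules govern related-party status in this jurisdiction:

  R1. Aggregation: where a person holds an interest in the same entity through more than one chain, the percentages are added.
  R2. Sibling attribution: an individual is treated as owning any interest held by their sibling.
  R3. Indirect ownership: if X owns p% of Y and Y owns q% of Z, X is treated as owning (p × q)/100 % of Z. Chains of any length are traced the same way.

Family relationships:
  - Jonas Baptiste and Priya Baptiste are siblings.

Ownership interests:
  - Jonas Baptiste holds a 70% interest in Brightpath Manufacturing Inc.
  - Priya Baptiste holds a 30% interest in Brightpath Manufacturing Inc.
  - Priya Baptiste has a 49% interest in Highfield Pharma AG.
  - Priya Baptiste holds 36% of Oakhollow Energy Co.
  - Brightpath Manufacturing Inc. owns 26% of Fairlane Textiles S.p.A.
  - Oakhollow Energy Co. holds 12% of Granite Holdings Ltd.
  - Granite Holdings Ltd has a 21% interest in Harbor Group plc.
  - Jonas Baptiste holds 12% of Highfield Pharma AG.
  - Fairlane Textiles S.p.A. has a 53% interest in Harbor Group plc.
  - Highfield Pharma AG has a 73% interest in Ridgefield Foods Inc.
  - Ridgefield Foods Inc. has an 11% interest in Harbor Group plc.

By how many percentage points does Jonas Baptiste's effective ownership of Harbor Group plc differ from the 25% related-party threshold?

By sibling attribution (R2), Jonas Baptiste is treated as also owning Priya Baptiste's interest in Highfield Pharma AG, giving 12% + 49% = 61%.
By sibling attribution (R2), Jonas Baptiste is treated as also owning Priya Baptiste's interest in Brightpath Manufacturing Inc, giving 70% + 30% = 100%.
By sibling attribution (R2), Jonas Baptiste is treated as owning Priya Baptiste's 36% interest in Oakhollow Energy Co.
Chain via Highfield Pharma AG → Ridgefield Foods Inc. (R3): 61% × 73% × 11% = 4.8983% of Harbor Group plc.
Chain via Brightpath Manufacturing Inc. → Fairlane Textiles S.p.A. (R3): 100% × 26% × 53% = 13.78% of Harbor Group plc.
Chain via Oakhollow Energy Co. → Granite Holdings Ltd (R3): 36% × 12% × 21% = 0.9072% of Harbor Group plc.
Aggregating (R1): 4.8983% + 13.78% + 0.9072% = 19.5855%.
19.5855% falls short of the 25% threshold by 5.4145 percentage points.

5.4145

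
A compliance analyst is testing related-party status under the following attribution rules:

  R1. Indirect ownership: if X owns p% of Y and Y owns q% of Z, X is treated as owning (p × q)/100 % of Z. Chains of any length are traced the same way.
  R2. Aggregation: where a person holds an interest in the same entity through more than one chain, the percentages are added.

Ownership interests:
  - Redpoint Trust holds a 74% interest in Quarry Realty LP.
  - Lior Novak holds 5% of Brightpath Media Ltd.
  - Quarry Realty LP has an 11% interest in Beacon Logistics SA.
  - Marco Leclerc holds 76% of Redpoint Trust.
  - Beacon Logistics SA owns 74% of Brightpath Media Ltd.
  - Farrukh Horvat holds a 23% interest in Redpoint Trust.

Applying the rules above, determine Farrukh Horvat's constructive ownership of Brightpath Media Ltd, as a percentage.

1.385428%

Chain via Redpoint Trust → Quarry Realty LP → Beacon Logistics SA (R1): 23% × 74% × 11% × 74% = 1.385428% of Brightpath Media Ltd.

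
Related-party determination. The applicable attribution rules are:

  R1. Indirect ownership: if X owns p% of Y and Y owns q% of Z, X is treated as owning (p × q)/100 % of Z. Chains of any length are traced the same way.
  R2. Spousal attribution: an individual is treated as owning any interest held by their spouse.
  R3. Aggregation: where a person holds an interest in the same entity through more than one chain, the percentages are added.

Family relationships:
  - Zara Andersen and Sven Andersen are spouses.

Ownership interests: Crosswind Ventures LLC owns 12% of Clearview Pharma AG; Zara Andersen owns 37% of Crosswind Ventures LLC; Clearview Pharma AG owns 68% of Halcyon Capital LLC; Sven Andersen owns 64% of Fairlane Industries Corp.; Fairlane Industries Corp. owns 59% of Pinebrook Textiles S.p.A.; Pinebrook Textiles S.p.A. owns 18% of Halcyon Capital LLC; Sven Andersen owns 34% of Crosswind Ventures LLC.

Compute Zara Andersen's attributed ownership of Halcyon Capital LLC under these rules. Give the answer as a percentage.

12.5904%

By spousal attribution (R2), Zara Andersen is treated as also owning Sven Andersen's interest in Crosswind Ventures LLC, giving 37% + 34% = 71%.
By spousal attribution (R2), Zara Andersen is treated as owning Sven Andersen's 64% interest in Fairlane Industries Corp.
Chain via Crosswind Ventures LLC → Clearview Pharma AG (R1): 71% × 12% × 68% = 5.7936% of Halcyon Capital LLC.
Chain via Fairlane Industries Corp. → Pinebrook Textiles S.p.A. (R1): 64% × 59% × 18% = 6.7968% of Halcyon Capital LLC.
Aggregating (R3): 5.7936% + 6.7968% = 12.5904%.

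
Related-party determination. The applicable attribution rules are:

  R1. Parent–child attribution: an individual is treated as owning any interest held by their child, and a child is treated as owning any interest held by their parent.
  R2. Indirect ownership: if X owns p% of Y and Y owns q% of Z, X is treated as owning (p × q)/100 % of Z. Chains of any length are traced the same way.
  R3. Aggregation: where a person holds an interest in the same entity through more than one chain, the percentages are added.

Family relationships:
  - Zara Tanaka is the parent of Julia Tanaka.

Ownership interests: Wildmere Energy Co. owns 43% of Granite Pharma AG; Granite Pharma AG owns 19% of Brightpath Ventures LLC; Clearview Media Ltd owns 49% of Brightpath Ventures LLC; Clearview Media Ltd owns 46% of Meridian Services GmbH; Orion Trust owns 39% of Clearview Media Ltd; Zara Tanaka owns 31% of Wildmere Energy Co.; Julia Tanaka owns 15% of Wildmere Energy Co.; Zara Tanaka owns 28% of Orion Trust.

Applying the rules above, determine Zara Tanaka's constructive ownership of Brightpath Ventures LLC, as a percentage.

9.109%

By parent–child attribution (R1), Zara Tanaka is treated as also owning Julia Tanaka's interest in Wildmere Energy Co, giving 31% + 15% = 46%.
Chain via Wildmere Energy Co. → Granite Pharma AG (R2): 46% × 43% × 19% = 3.7582% of Brightpath Ventures LLC.
Chain via Orion Trust → Clearview Media Ltd (R2): 28% × 39% × 49% = 5.3508% of Brightpath Ventures LLC.
Aggregating (R3): 3.7582% + 5.3508% = 9.109%.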